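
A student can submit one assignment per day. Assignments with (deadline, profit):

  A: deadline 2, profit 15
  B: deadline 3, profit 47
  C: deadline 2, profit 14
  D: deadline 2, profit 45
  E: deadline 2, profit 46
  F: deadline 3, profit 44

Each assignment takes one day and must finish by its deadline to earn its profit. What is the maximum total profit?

138

By profit: B(d3,47), E(d2,46), D(d2,45), F(d3,44), A(d2,15), C(d2,14)
B→slot 3; E→slot 2; D→slot 1; F skipped; A skipped; C skipped.
Profit = 45 + 46 + 47 = 138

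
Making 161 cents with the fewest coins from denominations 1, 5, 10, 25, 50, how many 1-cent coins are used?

1

Use the largest denomination that fits, subtract, and repeat.
161 = 3×50 + 1×10 + 1×1
Count of 1: 1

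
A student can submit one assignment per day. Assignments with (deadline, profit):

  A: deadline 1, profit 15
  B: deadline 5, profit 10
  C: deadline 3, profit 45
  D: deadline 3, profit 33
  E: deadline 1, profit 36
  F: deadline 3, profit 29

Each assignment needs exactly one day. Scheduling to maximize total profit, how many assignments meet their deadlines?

Profit order: C=45 E=36 D=33 F=29 A=15 B=10
Assign: C→slot 3, E→slot 1, D→slot 2, F skipped, A skipped, B→slot 5.
Slots: [1:E] [2:D] [3:C] [5:B]
4 of 6 scheduled.

4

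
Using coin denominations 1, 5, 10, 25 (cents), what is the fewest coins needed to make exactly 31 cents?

31 = 1×25 + 1×5 + 1×1
Total coins = 1 + 1 + 1 = 3

3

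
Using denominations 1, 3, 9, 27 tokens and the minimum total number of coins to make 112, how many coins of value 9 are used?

0

Greedy: take as many of the largest coin as possible, then repeat with the remainder.
112 − 4×27→4 − 1×3→1 − 1×1→0
Count of 9: 0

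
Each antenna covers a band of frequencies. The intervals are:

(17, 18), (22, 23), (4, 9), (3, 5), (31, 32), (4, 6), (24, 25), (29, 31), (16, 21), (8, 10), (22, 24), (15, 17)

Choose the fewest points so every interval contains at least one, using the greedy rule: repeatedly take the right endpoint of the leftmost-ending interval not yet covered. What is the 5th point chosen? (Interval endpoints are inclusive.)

Sorted: [3,5] [4,6] [4,9] [8,10] [15,17] [17,18] [16,21] [22,23] [22,24] [24,25] [29,31] [31,32]
{[3,5],[4,6],[4,9]} hit by 5; {[8,10]} hit by 10; {[15,17],[17,18],[16,21]} hit by 17; {[22,23],[22,24]} hit by 23; {[24,25]} hit by 25; {[29,31],[31,32]} hit by 31.
Points: 5, 10, 17, 23, 25, 31 (6 total).

25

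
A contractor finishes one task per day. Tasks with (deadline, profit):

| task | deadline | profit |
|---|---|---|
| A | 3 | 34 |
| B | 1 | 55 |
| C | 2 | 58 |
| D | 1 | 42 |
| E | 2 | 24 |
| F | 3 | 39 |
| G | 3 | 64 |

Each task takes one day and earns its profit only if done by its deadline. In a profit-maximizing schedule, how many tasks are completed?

Sort by profit descending; place each in the latest free slot ≤ its deadline.
Profit order: G=64 C=58 B=55 D=42 F=39 A=34 E=24
Assign: G→slot 3, C→slot 2, B→slot 1, D skipped, F skipped, A skipped, E skipped.
Slots: [1:B] [2:C] [3:G]
3 of 7 scheduled.

3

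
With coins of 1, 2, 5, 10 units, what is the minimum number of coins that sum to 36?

Greedy: take as many of the largest coin as possible, then repeat with the remainder.
36 − 3×10→6 − 1×5→1 − 1×1→0
Total coins = 3 + 1 + 1 = 5

5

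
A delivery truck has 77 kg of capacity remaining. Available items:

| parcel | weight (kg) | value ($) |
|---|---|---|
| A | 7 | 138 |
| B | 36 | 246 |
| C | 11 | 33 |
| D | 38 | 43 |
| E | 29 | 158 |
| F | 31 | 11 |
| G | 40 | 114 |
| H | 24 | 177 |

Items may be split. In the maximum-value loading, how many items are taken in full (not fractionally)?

Greedy by value/weight ratio, highest first.
Order: A (138/7=19.71) > H (177/24=7.38) > B (246/36=6.83) > E (158/29=5.45) > C (33/11=3.00) > G (114/40=2.85) > D (43/38=1.13) > F (11/31=0.35)
Fill: take A (7 @ 138) → take H (24 @ 177) → take B (36 @ 246) → take 10/29 of E → 54.48; 77/77 used.
3 item(s) taken whole; one partial (take 10/29 of E).

3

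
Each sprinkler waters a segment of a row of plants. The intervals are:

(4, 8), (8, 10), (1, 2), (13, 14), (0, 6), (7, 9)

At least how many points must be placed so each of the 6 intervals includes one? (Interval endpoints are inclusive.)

3

By right end: [1,2]  [0,6]  [4,8]  [7,9]  [8,10]  [13,14]
[1,2] uncovered → point at 2; [4,8] uncovered → point at 8; [13,14] uncovered → point at 14.
Points: 2, 8, 14 (3 total).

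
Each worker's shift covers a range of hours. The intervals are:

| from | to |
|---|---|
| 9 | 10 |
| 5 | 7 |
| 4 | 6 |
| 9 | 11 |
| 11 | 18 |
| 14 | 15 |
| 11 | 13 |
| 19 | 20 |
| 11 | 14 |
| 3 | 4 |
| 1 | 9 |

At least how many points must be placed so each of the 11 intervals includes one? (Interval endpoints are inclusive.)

Sort by right endpoint; whenever an interval is uncovered, place a point at its right end.
Sorted: [3,4] [4,6] [5,7] [1,9] [9,10] [9,11] [11,13] [11,14] [14,15] [11,18] [19,20]
{[3,4],[4,6]} hit by 4; {[5,7],[1,9]} hit by 7; {[9,10],[9,11]} hit by 10; {[11,13],[11,14]} hit by 13; {[14,15],[11,18]} hit by 15; {[19,20]} hit by 20.
Points: 4, 7, 10, 13, 15, 20 (6 total).

6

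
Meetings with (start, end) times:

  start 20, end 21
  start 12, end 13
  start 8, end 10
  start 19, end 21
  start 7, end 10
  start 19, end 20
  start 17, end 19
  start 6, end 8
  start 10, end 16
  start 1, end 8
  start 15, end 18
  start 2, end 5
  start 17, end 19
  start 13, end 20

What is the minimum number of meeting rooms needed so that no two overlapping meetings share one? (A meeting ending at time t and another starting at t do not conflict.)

4

Events (time:±→running): 1:+→1 2:+→2 5:-→1 6:+→2 7:+→3 8:-→2 8:-→1 8:+→2 10:-→1 10:-→0 10:+→1 12:+→2 13:-→1 13:+→2 15:+→3 16:-→2 17:+→3 17:+→4 … peak 4.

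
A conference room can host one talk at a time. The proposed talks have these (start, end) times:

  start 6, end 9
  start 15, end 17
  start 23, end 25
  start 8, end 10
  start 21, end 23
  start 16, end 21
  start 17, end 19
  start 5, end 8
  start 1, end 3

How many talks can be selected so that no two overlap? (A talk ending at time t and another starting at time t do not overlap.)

7

Greedy by earliest finish: after sorting by end time, pick each interval compatible with the last pick.
By end time: (1,3), (5,8), (6,9), (8,10), (15,17), (17,19), (16,21), (21,23), (23,25).
Pick (1,3); next start ≥ 3 → (5,8); next start ≥ 8 → (8,10); next start ≥ 10 → (15,17); next start ≥ 17 → (17,19); next start ≥ 19 → (21,23); next start ≥ 23 → (23,25).
Selected 7 talks.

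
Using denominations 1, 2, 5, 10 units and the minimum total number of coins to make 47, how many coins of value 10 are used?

4

47 = 4×10 + 1×5 + 1×2
Count of 10: 4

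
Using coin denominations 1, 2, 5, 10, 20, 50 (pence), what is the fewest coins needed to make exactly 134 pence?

Use the largest denomination that fits, subtract, and repeat.
134 − 2×50→34 − 1×20→14 − 1×10→4 − 2×2→0
Total coins = 2 + 1 + 1 + 2 = 6

6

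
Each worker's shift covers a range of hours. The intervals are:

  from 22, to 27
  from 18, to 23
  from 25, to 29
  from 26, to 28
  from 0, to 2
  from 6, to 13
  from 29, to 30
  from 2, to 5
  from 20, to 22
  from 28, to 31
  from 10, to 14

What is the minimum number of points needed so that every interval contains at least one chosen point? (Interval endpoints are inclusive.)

Process intervals by earliest right end; each time one isn't hit yet, stab at its right endpoint.
Sorted: [0,2] [2,5] [6,13] [10,14] [20,22] [18,23] [22,27] [26,28] [25,29] [29,30] [28,31]
{[0,2],[2,5]} hit by 2; {[6,13],[10,14]} hit by 13; {[20,22],[18,23],[22,27]} hit by 22; {[26,28],[25,29]} hit by 28; {[29,30],[28,31]} hit by 30.
Points: 2, 13, 22, 28, 30 (5 total).

5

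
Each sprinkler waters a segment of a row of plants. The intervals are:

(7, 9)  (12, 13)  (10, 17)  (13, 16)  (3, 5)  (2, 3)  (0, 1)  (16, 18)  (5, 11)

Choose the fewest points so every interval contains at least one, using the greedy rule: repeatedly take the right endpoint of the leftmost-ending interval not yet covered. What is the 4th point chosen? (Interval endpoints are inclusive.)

13

Sorted: [0,1] [2,3] [3,5] [7,9] [5,11] [12,13] [13,16] [10,17] [16,18]
{[0,1]} hit by 1; {[2,3],[3,5]} hit by 3; {[7,9],[5,11]} hit by 9; {[12,13],[13,16],[10,17]} hit by 13; {[16,18]} hit by 18.
Points: 1, 3, 9, 13, 18 (5 total).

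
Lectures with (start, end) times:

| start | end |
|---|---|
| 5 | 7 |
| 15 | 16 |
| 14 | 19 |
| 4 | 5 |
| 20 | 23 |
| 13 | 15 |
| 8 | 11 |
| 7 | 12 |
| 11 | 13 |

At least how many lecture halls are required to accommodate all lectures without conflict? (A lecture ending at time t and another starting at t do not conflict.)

2

The answer is the maximum number of intervals overlapping at any instant.
Events (time:±→running): 4:+→1 5:-→0 5:+→1 7:-→0 7:+→1 8:+→2 … peak 2.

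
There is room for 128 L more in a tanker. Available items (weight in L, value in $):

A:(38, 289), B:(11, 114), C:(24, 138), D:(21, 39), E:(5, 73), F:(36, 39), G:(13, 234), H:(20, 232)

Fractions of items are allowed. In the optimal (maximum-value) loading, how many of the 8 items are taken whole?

6

Greedy by value/weight ratio, highest first.
Ratios (sorted): G 18.00, E 14.60, H 11.60, B 10.36, A 7.61, C 5.75, D 1.86, F 1.08
take G (13 @ 234); take E (5 @ 73); take H (20 @ 232); take B (11 @ 114); take A (38 @ 289); take C (24 @ 138); take 17/21 of D → 31.57. Capacity used 128/128.
6 item(s) taken whole; one partial (take 17/21 of D).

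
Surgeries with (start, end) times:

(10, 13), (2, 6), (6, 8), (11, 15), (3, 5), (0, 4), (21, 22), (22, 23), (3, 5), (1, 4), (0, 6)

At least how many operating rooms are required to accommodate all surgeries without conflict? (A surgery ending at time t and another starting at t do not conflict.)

6

Count concurrent intervals with a sweep; the peak is the room count.
starts: [0, 0, 1, 2, 3, 3, 6, 10, 11, 21, 22]
ends:   [4, 4, 5, 5, 6, 6, 8, 13, 15, 22, 23]
s0→1 s0→2 s1→3 s2→4 s3→5 s3→6  — peak 6.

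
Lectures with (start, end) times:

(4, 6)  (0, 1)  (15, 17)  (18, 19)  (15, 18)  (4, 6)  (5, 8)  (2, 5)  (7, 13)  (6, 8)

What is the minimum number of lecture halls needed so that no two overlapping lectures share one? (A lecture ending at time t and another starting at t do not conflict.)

The answer is the maximum number of intervals overlapping at any instant.
Events (time:±→running): 0:+→1 1:-→0 2:+→1 4:+→2 4:+→3 … peak 3.

3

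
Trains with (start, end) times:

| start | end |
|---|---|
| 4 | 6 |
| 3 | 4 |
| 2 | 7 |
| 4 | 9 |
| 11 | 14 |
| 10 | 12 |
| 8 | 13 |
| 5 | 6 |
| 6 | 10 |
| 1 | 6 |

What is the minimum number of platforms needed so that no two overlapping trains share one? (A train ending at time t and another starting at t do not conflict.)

Count concurrent intervals with a sweep; the peak is the room count.
Events (time:±→running): 1:+→1 2:+→2 3:+→3 4:-→2 4:+→3 4:+→4 5:+→5 … peak 5.

5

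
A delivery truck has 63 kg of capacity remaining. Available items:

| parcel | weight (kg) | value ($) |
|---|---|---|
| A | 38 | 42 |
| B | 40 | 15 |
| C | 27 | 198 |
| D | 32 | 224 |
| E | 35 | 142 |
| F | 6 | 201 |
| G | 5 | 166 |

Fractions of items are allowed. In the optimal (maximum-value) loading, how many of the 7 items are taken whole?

3

Sort by value per unit weight and fill in that order.
Ratios (sorted): F 33.50, G 33.20, C 7.33, D 7.00, E 4.06, A 1.11, B 0.38
take F (6 @ 201); take G (5 @ 166); take C (27 @ 198); take 25/32 of D → 175.00. Capacity used 63/63.
3 item(s) taken whole; one partial (take 25/32 of D).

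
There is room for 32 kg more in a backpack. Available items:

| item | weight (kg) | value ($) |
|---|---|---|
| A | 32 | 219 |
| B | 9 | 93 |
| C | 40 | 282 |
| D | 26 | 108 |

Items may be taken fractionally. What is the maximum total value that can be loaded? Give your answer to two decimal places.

255.15

Ratios (sorted): B 10.33, C 7.05, A 6.84, D 4.15
take B (9 @ 93); take 23/40 of C → 162.15. Capacity used 32/32.
Total value = 255.15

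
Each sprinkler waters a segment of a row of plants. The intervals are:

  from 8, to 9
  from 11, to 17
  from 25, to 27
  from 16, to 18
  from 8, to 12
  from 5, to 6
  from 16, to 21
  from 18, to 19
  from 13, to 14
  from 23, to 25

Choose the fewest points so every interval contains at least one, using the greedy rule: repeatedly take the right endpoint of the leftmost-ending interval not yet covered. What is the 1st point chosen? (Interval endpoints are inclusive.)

Sorted: [5,6] [8,9] [8,12] [13,14] [11,17] [16,18] [18,19] [16,21] [23,25] [25,27]
{[5,6]} hit by 6; {[8,9],[8,12]} hit by 9; {[13,14],[11,17]} hit by 14; {[16,18],[18,19],[16,21]} hit by 18; {[23,25],[25,27]} hit by 25.
Points: 6, 9, 14, 18, 25 (5 total).

6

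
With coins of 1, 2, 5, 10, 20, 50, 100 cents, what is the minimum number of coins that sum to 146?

146 = 1×100 + 2×20 + 1×5 + 1×1
Total coins = 1 + 2 + 1 + 1 = 5

5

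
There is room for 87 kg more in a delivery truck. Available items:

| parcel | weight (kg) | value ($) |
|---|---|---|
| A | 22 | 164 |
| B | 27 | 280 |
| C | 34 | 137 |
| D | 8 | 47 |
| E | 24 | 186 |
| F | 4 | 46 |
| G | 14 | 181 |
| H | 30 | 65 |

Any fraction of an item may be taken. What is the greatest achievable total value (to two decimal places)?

Sort by value per unit weight and fill in that order.
Ratios (sorted): G 12.93, F 11.50, B 10.37, E 7.75, A 7.45, D 5.88, C 4.03, H 2.17
take G (14 @ 181); take F (4 @ 46); take B (27 @ 280); take E (24 @ 186); take 18/22 of A → 134.18. Capacity used 87/87.
Total value = 827.18

827.18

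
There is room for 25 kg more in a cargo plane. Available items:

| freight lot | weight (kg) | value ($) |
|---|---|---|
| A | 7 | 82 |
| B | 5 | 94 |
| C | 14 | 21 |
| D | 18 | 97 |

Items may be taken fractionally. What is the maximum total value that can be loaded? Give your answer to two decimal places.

Sort by value per unit weight and fill in that order.
Order: B (94/5=18.80) > A (82/7=11.71) > D (97/18=5.39) > C (21/14=1.50)
Fill: take B (5 @ 94) → take A (7 @ 82) → take 13/18 of D → 70.06; 25/25 used.
Total value = 246.06

246.06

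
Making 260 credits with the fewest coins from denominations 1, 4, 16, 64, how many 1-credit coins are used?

0

Use the largest denomination that fits, subtract, and repeat.
260 − 4×64→4 − 1×4→0
Count of 1: 0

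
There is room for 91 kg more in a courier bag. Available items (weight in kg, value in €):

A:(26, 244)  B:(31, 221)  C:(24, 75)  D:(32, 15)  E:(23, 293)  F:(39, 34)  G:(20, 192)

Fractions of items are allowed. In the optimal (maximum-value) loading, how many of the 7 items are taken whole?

Sort by value per unit weight and fill in that order.
Ratios (sorted): E 12.74, G 9.60, A 9.38, B 7.13, C 3.12, F 0.87, D 0.47
take E (23 @ 293); take G (20 @ 192); take A (26 @ 244); take 22/31 of B → 156.84. Capacity used 91/91.
3 item(s) taken whole; one partial (take 22/31 of B).

3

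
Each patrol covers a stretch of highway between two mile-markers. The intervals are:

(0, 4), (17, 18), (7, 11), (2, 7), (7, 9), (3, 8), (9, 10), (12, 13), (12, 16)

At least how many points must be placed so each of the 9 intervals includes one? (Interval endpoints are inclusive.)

Sorted: [0,4] [2,7] [3,8] [7,9] [9,10] [7,11] [12,13] [12,16] [17,18]
{[0,4],[2,7],[3,8]} hit by 4; {[7,9],[9,10],[7,11]} hit by 9; {[12,13],[12,16]} hit by 13; {[17,18]} hit by 18.
Points: 4, 9, 13, 18 (4 total).

4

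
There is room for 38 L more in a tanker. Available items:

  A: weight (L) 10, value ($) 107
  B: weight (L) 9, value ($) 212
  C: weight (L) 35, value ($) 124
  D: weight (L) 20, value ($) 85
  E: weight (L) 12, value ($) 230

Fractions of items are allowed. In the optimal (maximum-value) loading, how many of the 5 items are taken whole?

3

Sort by value per unit weight and fill in that order.
Ratios (sorted): B 23.56, E 19.17, A 10.70, D 4.25, C 3.54
take B (9 @ 212); take E (12 @ 230); take A (10 @ 107); take 7/20 of D → 29.75. Capacity used 38/38.
3 item(s) taken whole; one partial (take 7/20 of D).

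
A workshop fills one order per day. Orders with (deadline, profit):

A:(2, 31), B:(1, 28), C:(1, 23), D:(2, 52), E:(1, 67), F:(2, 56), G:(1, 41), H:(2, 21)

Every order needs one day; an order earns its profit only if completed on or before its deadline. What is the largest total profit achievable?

Take jobs in profit order; each goes to the latest open slot no later than its deadline.
By profit: E(d1,67), F(d2,56), D(d2,52), G(d1,41), A(d2,31), B(d1,28), C(d1,23), H(d2,21)
E→slot 1; F→slot 2; D skipped; G skipped; A skipped; B skipped; C skipped; H skipped.
Profit = 67 + 56 = 123

123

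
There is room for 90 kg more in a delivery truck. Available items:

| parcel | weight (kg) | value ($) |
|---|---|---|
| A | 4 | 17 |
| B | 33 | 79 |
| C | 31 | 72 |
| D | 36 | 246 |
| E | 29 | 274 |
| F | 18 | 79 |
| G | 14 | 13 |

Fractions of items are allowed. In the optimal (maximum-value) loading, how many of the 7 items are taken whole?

Ratios (sorted): E 9.45, D 6.83, F 4.39, A 4.25, B 2.39, C 2.32, G 0.93
take E (29 @ 274); take D (36 @ 246); take F (18 @ 79); take A (4 @ 17); take 3/33 of B → 7.18. Capacity used 90/90.
4 item(s) taken whole; one partial (take 3/33 of B).

4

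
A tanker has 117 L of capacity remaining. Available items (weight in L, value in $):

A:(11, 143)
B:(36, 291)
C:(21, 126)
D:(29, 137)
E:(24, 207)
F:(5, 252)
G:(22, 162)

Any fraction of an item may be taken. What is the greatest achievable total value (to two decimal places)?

Sort by value per unit weight and fill in that order.
Order: F (252/5=50.40) > A (143/11=13.00) > E (207/24=8.62) > B (291/36=8.08) > G (162/22=7.36) > C (126/21=6.00) > D (137/29=4.72)
Fill: take F (5 @ 252) → take A (11 @ 143) → take E (24 @ 207) → take B (36 @ 291) → take G (22 @ 162) → take 19/21 of C → 114.00; 117/117 used.
Total value = 1169.00

1169.00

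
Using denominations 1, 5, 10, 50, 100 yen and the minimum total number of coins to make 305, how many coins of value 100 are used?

3

305 = 3×100 + 1×5
Count of 100: 3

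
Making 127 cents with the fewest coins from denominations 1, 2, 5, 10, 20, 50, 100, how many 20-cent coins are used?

1

127 = 1×100 + 1×20 + 1×5 + 1×2
Count of 20: 1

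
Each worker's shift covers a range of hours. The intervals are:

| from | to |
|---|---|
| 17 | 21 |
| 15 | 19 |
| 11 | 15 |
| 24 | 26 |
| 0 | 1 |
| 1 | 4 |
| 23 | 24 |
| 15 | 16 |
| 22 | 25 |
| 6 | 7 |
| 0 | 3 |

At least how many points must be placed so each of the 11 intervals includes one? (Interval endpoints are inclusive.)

Sort by right endpoint; whenever an interval is uncovered, place a point at its right end.
By right end: [0,1]  [0,3]  [1,4]  [6,7]  [11,15]  [15,16]  [15,19]  [17,21]  [23,24]  [22,25]  [24,26]
[0,1] uncovered → point at 1; [6,7] uncovered → point at 7; [11,15] uncovered → point at 15; [17,21] uncovered → point at 21; [23,24] uncovered → point at 24.
Points: 1, 7, 15, 21, 24 (5 total).

5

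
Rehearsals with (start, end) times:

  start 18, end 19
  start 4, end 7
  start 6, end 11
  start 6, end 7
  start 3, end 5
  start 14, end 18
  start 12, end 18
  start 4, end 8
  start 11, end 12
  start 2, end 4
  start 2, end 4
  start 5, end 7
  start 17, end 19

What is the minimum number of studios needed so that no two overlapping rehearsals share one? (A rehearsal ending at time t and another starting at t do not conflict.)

5

Events (time:±→running): 2:+→1 2:+→2 3:+→3 4:-→2 4:-→1 4:+→2 4:+→3 5:-→2 5:+→3 6:+→4 6:+→5 … peak 5.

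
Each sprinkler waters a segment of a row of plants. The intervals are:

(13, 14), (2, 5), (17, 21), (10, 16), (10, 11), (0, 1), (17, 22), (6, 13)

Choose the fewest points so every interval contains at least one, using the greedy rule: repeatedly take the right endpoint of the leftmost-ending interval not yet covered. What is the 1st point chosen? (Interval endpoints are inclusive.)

Sort by right endpoint; whenever an interval is uncovered, place a point at its right end.
Sorted: [0,1] [2,5] [10,11] [6,13] [13,14] [10,16] [17,21] [17,22]
{[0,1]} hit by 1; {[2,5]} hit by 5; {[10,11],[6,13]} hit by 11; {[13,14],[10,16]} hit by 14; {[17,21],[17,22]} hit by 21.
Points: 1, 5, 11, 14, 21 (5 total).

1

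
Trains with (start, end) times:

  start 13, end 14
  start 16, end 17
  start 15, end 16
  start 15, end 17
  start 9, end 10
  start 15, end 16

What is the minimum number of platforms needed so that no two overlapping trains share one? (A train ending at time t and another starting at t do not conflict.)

3

starts: [9, 13, 15, 15, 15, 16]
ends:   [10, 14, 16, 16, 17, 17]
s9→1 e10→0 s13→1 e14→0 s15→1 s15→2 s15→3  — peak 3.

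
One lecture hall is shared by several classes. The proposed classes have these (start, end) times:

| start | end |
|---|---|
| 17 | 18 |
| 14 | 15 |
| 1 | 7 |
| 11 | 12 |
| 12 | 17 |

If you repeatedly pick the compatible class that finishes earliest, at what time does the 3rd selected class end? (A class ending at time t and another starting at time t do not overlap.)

Sort by end time and greedily take each interval whose start is ≥ the last chosen end.
By end time: (1,7), (11,12), (14,15), (12,17), (17,18).
Pick (1,7); next start ≥ 7 → (11,12); next start ≥ 12 → (14,15); next start ≥ 15 → (17,18).
Selected: (1,7) (11,12) (14,15) (17,18)

15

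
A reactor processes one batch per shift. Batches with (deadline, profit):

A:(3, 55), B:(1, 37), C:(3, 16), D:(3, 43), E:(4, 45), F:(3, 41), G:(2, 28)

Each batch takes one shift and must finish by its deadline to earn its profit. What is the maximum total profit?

Sort by profit descending; place each in the latest free slot ≤ its deadline.
Profit order: A=55 E=45 D=43 F=41 B=37 G=28 C=16
Assign: A→slot 3, E→slot 4, D→slot 2, F→slot 1, B skipped, G skipped, C skipped.
Slots: [1:F] [2:D] [3:A] [4:E]
Profit = 41 + 43 + 55 + 45 = 184

184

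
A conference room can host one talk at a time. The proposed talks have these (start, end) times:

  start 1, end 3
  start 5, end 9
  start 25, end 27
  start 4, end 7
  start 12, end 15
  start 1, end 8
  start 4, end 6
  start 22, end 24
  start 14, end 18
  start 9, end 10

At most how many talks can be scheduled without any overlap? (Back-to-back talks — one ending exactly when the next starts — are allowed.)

6

Greedy by earliest finish: after sorting by end time, pick each interval compatible with the last pick.
By end time: (1,3), (4,6), (4,7), (1,8), (5,9), (9,10), (12,15), (14,18), (22,24), (25,27).
Pick (1,3); next start ≥ 3 → (4,6); next start ≥ 6 → (9,10); next start ≥ 10 → (12,15); next start ≥ 15 → (22,24); next start ≥ 24 → (25,27).
Selected 6 talks.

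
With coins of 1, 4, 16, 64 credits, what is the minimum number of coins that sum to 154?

154 − 2×64→26 − 1×16→10 − 2×4→2 − 2×1→0
Total coins = 2 + 1 + 2 + 2 = 7

7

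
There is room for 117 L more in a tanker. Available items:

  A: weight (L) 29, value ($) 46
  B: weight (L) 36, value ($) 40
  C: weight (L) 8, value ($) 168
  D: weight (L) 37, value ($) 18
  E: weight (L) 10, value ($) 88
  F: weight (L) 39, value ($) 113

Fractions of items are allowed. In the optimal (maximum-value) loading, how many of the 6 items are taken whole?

4

Order: C (168/8=21.00) > E (88/10=8.80) > F (113/39=2.90) > A (46/29=1.59) > B (40/36=1.11) > D (18/37=0.49)
Fill: take C (8 @ 168) → take E (10 @ 88) → take F (39 @ 113) → take A (29 @ 46) → take 31/36 of B → 34.44; 117/117 used.
4 item(s) taken whole; one partial (take 31/36 of B).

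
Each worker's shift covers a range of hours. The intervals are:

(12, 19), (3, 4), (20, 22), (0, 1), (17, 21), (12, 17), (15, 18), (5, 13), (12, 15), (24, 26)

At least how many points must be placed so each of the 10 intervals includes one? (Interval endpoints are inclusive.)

6

Sort by right endpoint; whenever an interval is uncovered, place a point at its right end.
By right end: [0,1]  [3,4]  [5,13]  [12,15]  [12,17]  [15,18]  [12,19]  [17,21]  [20,22]  [24,26]
[0,1] uncovered → point at 1; [3,4] uncovered → point at 4; [5,13] uncovered → point at 13; [15,18] uncovered → point at 18; [20,22] uncovered → point at 22; [24,26] uncovered → point at 26.
Points: 1, 4, 13, 18, 22, 26 (6 total).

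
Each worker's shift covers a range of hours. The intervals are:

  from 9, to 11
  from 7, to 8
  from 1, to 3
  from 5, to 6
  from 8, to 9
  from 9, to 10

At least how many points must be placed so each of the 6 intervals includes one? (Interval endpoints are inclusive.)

4

Process intervals by earliest right end; each time one isn't hit yet, stab at its right endpoint.
By right end: [1,3]  [5,6]  [7,8]  [8,9]  [9,10]  [9,11]
[1,3] uncovered → point at 3; [5,6] uncovered → point at 6; [7,8] uncovered → point at 8; [9,10] uncovered → point at 10.
Points: 3, 6, 8, 10 (4 total).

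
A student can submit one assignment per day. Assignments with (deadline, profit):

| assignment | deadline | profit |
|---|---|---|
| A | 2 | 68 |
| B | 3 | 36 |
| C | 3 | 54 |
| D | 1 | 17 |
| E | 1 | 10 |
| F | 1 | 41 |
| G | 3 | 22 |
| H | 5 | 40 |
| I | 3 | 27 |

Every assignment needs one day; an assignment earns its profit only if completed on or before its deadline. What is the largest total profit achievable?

203

Sort by profit descending; place each in the latest free slot ≤ its deadline.
Profit order: A=68 C=54 F=41 H=40 B=36 I=27 G=22 D=17 E=10
Assign: A→slot 2, C→slot 3, F→slot 1, H→slot 5, B skipped, I skipped, G skipped, D skipped, E skipped.
Slots: [1:F] [2:A] [3:C] [5:H]
Profit = 41 + 68 + 54 + 40 = 203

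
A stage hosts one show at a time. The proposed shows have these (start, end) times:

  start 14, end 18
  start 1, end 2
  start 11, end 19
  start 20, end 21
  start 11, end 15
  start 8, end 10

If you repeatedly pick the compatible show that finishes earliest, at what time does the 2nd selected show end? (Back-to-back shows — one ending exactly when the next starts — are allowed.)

10

Order by finish time; keep every interval that doesn't clash with the previous kept one.
Sorted by end: (1,2)  (8,10)  (11,15)  (14,18)  (11,19)  (20,21)
take (1,2); take (8,10); take (11,15); take (20,21).
Selected: (1,2) (8,10) (11,15) (20,21)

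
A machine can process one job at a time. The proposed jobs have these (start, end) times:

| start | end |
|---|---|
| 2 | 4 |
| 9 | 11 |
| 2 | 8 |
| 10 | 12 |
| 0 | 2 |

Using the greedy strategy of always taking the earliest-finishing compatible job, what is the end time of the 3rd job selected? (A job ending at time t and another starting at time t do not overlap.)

11

Order by finish time; keep every interval that doesn't clash with the previous kept one.
Sorted by end: (0,2)  (2,4)  (2,8)  (9,11)  (10,12)
take (0,2); take (2,4); take (9,11).
Selected: (0,2) (2,4) (9,11)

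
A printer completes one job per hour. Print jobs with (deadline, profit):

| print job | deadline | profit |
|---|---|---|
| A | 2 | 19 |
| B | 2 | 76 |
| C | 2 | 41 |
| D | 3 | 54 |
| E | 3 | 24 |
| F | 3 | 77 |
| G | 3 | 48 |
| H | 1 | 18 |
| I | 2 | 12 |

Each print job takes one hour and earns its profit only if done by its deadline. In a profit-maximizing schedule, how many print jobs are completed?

3

Sort by profit descending; place each in the latest free slot ≤ its deadline.
Profit order: F=77 B=76 D=54 G=48 C=41 E=24 A=19 H=18 I=12
Assign: F→slot 3, B→slot 2, D→slot 1, G skipped, C skipped, E skipped, A skipped, H skipped, I skipped.
Slots: [1:D] [2:B] [3:F]
3 of 9 scheduled.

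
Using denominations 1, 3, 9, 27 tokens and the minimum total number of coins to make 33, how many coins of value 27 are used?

Use the largest denomination that fits, subtract, and repeat.
33 = 1×27 + 2×3
Count of 27: 1

1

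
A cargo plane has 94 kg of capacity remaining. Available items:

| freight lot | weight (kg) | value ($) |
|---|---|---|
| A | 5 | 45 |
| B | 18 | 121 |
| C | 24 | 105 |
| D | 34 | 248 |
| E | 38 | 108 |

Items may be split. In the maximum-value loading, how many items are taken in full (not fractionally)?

4

Order: A (45/5=9.00) > D (248/34=7.29) > B (121/18=6.72) > C (105/24=4.38) > E (108/38=2.84)
Fill: take A (5 @ 45) → take D (34 @ 248) → take B (18 @ 121) → take C (24 @ 105) → take 13/38 of E → 36.95; 94/94 used.
4 item(s) taken whole; one partial (take 13/38 of E).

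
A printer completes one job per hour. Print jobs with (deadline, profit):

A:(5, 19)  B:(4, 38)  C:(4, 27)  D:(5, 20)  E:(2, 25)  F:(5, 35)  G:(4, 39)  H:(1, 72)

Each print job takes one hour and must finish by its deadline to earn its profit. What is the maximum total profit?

211

Take jobs in profit order; each goes to the latest open slot no later than its deadline.
Profit order: H=72 G=39 B=38 F=35 C=27 E=25 D=20 A=19
Assign: H→slot 1, G→slot 4, B→slot 3, F→slot 5, C→slot 2, E skipped, D skipped, A skipped.
Slots: [1:H] [2:C] [3:B] [4:G] [5:F]
Profit = 72 + 27 + 38 + 39 + 35 = 211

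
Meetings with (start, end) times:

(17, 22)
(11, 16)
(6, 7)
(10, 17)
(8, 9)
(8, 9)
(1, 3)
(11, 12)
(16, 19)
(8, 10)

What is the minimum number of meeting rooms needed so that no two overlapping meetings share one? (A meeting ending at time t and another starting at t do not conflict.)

starts: [1, 6, 8, 8, 8, 10, 11, 11, 16, 17]
ends:   [3, 7, 9, 9, 10, 12, 16, 17, 19, 22]
s1→1 e3→0 s6→1 e7→0 s8→1 s8→2 s8→3  — peak 3.

3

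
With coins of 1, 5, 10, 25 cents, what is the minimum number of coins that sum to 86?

Greedy: take as many of the largest coin as possible, then repeat with the remainder.
86 − 3×25→11 − 1×10→1 − 1×1→0
Total coins = 3 + 1 + 1 = 5

5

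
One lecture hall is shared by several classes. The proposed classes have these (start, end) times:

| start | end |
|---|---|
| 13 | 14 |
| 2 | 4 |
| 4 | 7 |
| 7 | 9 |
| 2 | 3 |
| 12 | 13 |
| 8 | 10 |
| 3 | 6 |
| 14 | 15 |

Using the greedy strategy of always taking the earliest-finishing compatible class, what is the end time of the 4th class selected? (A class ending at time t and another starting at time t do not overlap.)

Greedy by earliest finish: after sorting by end time, pick each interval compatible with the last pick.
By end time: (2,3), (2,4), (3,6), (4,7), (7,9), (8,10), (12,13), (13,14), (14,15).
Pick (2,3); next start ≥ 3 → (3,6); next start ≥ 6 → (7,9); next start ≥ 9 → (12,13); next start ≥ 13 → (13,14); next start ≥ 14 → (14,15).
Selected: (2,3) (3,6) (7,9) (12,13) (13,14) (14,15)

13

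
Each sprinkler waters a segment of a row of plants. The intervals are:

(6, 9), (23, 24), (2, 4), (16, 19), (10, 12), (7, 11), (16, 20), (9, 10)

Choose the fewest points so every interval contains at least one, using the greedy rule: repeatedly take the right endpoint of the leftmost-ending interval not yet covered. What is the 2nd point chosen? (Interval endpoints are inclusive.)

Sort by right endpoint; whenever an interval is uncovered, place a point at its right end.
By right end: [2,4]  [6,9]  [9,10]  [7,11]  [10,12]  [16,19]  [16,20]  [23,24]
[2,4] uncovered → point at 4; [6,9] uncovered → point at 9; [10,12] uncovered → point at 12; [16,19] uncovered → point at 19; [23,24] uncovered → point at 24.
Points: 4, 9, 12, 19, 24 (5 total).

9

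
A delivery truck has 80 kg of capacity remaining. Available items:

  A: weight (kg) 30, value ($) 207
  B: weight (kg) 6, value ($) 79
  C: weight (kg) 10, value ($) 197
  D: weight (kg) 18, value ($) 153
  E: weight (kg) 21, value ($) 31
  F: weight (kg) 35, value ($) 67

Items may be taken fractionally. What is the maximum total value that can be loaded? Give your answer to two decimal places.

666.63

Order: C (197/10=19.70) > B (79/6=13.17) > D (153/18=8.50) > A (207/30=6.90) > F (67/35=1.91) > E (31/21=1.48)
Fill: take C (10 @ 197) → take B (6 @ 79) → take D (18 @ 153) → take A (30 @ 207) → take 16/35 of F → 30.63; 80/80 used.
Total value = 666.63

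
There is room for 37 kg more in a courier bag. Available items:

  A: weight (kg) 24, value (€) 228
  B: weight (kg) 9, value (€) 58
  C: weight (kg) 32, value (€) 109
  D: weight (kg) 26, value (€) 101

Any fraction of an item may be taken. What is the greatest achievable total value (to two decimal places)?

Greedy by value/weight ratio, highest first.
Order: A (228/24=9.50) > B (58/9=6.44) > D (101/26=3.88) > C (109/32=3.41)
Fill: take A (24 @ 228) → take B (9 @ 58) → take 4/26 of D → 15.54; 37/37 used.
Total value = 301.54

301.54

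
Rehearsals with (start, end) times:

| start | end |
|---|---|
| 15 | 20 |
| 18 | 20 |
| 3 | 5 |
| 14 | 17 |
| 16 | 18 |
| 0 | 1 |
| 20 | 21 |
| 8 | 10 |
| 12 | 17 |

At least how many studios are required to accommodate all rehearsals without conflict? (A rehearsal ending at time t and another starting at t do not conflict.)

4

Count concurrent intervals with a sweep; the peak is the room count.
Events (time:±→running): 0:+→1 1:-→0 3:+→1 5:-→0 8:+→1 10:-→0 12:+→1 14:+→2 15:+→3 16:+→4 … peak 4.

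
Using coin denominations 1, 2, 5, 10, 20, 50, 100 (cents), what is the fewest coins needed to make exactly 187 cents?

187 − 1×100→87 − 1×50→37 − 1×20→17 − 1×10→7 − 1×5→2 − 1×2→0
Total coins = 1 + 1 + 1 + 1 + 1 + 1 = 6

6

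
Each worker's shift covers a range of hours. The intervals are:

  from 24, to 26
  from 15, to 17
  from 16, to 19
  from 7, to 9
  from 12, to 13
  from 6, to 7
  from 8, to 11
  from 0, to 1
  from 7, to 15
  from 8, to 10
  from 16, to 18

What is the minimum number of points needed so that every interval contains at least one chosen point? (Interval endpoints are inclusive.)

Process intervals by earliest right end; each time one isn't hit yet, stab at its right endpoint.
By right end: [0,1]  [6,7]  [7,9]  [8,10]  [8,11]  [12,13]  [7,15]  [15,17]  [16,18]  [16,19]  [24,26]
[0,1] uncovered → point at 1; [6,7] uncovered → point at 7; [8,10] uncovered → point at 10; [12,13] uncovered → point at 13; [15,17] uncovered → point at 17; [24,26] uncovered → point at 26.
Points: 1, 7, 10, 13, 17, 26 (6 total).

6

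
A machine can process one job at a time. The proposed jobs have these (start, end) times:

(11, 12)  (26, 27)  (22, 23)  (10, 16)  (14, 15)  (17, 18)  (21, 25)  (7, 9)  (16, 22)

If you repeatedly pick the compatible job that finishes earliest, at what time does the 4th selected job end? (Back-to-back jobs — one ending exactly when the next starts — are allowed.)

Sort by end time and greedily take each interval whose start is ≥ the last chosen end.
Sorted by end: (7,9)  (11,12)  (14,15)  (10,16)  (17,18)  (16,22)  (22,23)  (21,25)  (26,27)
take (7,9); take (11,12); take (14,15); skip (10,16); take (17,18); take (22,23); skip (21,25); take (26,27).
Selected: (7,9) (11,12) (14,15) (17,18) (22,23) (26,27)

18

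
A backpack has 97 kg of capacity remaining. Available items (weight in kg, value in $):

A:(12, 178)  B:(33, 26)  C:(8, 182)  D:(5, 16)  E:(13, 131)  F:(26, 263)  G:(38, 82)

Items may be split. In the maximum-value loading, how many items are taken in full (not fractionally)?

5

Sort by value per unit weight and fill in that order.
Ratios (sorted): C 22.75, A 14.83, F 10.12, E 10.08, D 3.20, G 2.16, B 0.79
take C (8 @ 182); take A (12 @ 178); take F (26 @ 263); take E (13 @ 131); take D (5 @ 16); take 33/38 of G → 71.21. Capacity used 97/97.
5 item(s) taken whole; one partial (take 33/38 of G).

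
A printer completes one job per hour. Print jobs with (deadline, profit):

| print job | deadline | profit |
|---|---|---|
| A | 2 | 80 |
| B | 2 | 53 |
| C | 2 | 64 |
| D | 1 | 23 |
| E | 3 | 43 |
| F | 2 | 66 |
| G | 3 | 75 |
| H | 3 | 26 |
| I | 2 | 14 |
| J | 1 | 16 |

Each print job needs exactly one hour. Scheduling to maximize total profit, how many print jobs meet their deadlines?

3

Take jobs in profit order; each goes to the latest open slot no later than its deadline.
Profit order: A=80 G=75 F=66 C=64 B=53 E=43 H=26 D=23 J=16 I=14
Assign: A→slot 2, G→slot 3, F→slot 1, C skipped, B skipped, E skipped, H skipped, D skipped, J skipped, I skipped.
Slots: [1:F] [2:A] [3:G]
3 of 10 scheduled.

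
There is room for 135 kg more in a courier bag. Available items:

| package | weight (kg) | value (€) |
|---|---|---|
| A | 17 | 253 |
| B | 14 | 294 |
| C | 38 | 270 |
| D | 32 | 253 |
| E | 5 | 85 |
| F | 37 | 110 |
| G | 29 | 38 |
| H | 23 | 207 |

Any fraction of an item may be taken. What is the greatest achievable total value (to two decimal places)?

1379.84

Sort by value per unit weight and fill in that order.
Ratios (sorted): B 21.00, E 17.00, A 14.88, H 9.00, D 7.91, C 7.11, F 2.97, G 1.31
take B (14 @ 294); take E (5 @ 85); take A (17 @ 253); take H (23 @ 207); take D (32 @ 253); take C (38 @ 270); take 6/37 of F → 17.84. Capacity used 135/135.
Total value = 1379.84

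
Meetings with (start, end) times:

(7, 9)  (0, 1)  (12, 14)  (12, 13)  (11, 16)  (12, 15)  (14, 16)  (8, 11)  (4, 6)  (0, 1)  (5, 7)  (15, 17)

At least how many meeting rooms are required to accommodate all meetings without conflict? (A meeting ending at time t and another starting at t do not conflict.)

Count concurrent intervals with a sweep; the peak is the room count.
starts: [0, 0, 4, 5, 7, 8, 11, 12, 12, 12, 14, 15]
ends:   [1, 1, 6, 7, 9, 11, 13, 14, 15, 16, 16, 17]
s0→1 s0→2 e1→1 e1→0 s4→1 s5→2 e6→1 e7→0 s7→1 s8→2 e9→1 e11→0 s11→1 s12→2 s12→3 s12→4  — peak 4.

4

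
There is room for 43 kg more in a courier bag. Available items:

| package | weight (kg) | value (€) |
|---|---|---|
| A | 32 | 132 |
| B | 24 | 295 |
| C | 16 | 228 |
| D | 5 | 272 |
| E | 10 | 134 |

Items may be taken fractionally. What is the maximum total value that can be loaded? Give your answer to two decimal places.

Greedy by value/weight ratio, highest first.
Ratios (sorted): D 54.40, C 14.25, E 13.40, B 12.29, A 4.12
take D (5 @ 272); take C (16 @ 228); take E (10 @ 134); take 12/24 of B → 147.50. Capacity used 43/43.
Total value = 781.50

781.50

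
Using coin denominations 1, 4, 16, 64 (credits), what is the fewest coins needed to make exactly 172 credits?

7

172 = 2×64 + 2×16 + 3×4
Total coins = 2 + 2 + 3 = 7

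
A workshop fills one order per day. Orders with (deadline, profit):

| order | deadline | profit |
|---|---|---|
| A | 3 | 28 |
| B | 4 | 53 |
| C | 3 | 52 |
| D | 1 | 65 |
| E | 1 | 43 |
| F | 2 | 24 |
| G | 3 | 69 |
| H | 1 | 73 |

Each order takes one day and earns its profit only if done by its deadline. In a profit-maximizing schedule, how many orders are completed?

Sort by profit descending; place each in the latest free slot ≤ its deadline.
Profit order: H=73 G=69 D=65 B=53 C=52 E=43 A=28 F=24
Assign: H→slot 1, G→slot 3, D skipped, B→slot 4, C→slot 2, E skipped, A skipped, F skipped.
Slots: [1:H] [2:C] [3:G] [4:B]
4 of 8 scheduled.

4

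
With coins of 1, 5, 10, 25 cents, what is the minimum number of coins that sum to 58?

58 = 2×25 + 1×5 + 3×1
Total coins = 2 + 1 + 3 = 6

6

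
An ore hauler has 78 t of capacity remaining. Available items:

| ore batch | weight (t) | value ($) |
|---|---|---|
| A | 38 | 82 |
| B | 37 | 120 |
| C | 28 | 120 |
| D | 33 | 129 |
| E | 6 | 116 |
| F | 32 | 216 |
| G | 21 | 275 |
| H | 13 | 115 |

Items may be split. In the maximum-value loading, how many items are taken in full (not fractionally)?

Order: E (116/6=19.33) > G (275/21=13.10) > H (115/13=8.85) > F (216/32=6.75) > C (120/28=4.29) > D (129/33=3.91) > B (120/37=3.24) > A (82/38=2.16)
Fill: take E (6 @ 116) → take G (21 @ 275) → take H (13 @ 115) → take F (32 @ 216) → take 6/28 of C → 25.71; 78/78 used.
4 item(s) taken whole; one partial (take 6/28 of C).

4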